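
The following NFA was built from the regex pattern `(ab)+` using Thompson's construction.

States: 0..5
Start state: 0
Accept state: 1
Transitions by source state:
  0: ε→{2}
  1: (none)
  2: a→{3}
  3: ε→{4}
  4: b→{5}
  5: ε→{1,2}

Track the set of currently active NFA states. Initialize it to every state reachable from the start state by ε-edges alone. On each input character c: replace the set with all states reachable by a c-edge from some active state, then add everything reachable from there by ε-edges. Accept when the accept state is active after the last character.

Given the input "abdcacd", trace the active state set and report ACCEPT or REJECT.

S₀ = ε-closure({0}) = {0,2}
'a' @ 1: {3,4}
'b' @ 2: {1,2,5}  ✓accept
'd' @ 3: {}  — dead — no transitions
rest 'cacd' ignored (set empty)
end set {} — state 1 not in

Answer: REJECT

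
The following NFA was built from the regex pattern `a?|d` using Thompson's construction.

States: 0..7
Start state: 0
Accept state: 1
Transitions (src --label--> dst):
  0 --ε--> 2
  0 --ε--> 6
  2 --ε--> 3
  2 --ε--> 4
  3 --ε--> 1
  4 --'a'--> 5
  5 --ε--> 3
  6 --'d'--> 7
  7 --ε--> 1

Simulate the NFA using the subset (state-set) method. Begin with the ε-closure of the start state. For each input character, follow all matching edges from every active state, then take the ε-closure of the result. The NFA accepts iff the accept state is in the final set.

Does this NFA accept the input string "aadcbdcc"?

S₀ = ε-closure({0}) = {0,1,2,3,4,6}
'a' @ 1: {1,3,5}  (accept∈set)
'a' @ 2: {}  — no active states
rest 'dcbdcc' ignored (set empty)
after full input: {}  (accept=1 not in)

Answer: REJECT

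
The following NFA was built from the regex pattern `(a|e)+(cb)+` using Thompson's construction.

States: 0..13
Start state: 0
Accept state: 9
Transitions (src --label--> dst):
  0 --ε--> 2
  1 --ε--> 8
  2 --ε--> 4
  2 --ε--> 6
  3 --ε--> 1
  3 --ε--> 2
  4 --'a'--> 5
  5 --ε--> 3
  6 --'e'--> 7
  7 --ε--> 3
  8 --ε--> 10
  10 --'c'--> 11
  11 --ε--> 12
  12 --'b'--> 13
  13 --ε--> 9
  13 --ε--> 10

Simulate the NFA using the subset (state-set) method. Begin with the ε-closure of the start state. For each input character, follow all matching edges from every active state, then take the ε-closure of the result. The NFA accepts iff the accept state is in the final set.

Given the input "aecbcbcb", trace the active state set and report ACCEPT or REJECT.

Answer: ACCEPT

Steps:
initial (ε-close {0}): {0,2,4,6}
'a' @ 1: {1,2,3,4,5,6,8,10}
'e' @ 2: {1,2,3,4,6,7,8,10}
'c' @ 3: {11,12}
'b' @ 4: {9,10,13}  [accepting]
'c' @ 5: {11,12}
'b' @ 6: {9,10,13}  [accepting]
'c' @ 7: {11,12}
'b' @ 8: {9,10,13}  [accepting]
final: {9,10,13}; accept 9 in set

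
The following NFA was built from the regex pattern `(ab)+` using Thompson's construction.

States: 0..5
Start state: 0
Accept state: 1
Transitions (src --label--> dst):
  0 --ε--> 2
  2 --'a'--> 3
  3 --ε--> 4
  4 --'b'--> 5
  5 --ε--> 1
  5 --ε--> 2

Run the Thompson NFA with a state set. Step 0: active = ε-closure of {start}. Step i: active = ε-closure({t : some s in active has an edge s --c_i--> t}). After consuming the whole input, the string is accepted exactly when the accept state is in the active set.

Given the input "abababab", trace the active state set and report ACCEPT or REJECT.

start: ε-closure({0}) = {0,2}
'a' @ 1: {3,4}
'b' @ 2: {1,2,5}  ✓accept
'a' @ 3: {3,4}
'b' @ 4: {1,2,5}  ✓accept
'a' @ 5: {3,4}
'b' @ 6: {1,2,5}  ✓accept
'a' @ 7: {3,4}
'b' @ 8: {1,2,5}  ✓accept
final: {1,2,5}; accept 1 in set

Answer: ACCEPT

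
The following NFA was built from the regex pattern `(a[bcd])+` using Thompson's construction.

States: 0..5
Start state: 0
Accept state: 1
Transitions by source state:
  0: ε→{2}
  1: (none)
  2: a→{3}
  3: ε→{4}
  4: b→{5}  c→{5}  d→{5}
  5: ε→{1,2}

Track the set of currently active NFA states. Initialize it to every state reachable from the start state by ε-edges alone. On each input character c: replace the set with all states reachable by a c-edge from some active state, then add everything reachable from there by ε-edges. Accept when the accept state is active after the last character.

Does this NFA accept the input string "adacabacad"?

Answer: ACCEPT

Derivation:
start: ε-closure({0}) = {0,2}
'a' @ 1: {3,4}
'd' @ 2: {1,2,5}  [accepting]
'a' @ 3: {3,4}
'c' @ 4: {1,2,5}  [accepting]
'a' @ 5: {3,4}
'b' @ 6: {1,2,5}  [accepting]
'a' @ 7: {3,4}
'c' @ 8: {1,2,5}  [accepting]
'a' @ 9: {3,4}
'd' @ 10: {1,2,5}  [accepting]
end set {1,2,5} — state 1 in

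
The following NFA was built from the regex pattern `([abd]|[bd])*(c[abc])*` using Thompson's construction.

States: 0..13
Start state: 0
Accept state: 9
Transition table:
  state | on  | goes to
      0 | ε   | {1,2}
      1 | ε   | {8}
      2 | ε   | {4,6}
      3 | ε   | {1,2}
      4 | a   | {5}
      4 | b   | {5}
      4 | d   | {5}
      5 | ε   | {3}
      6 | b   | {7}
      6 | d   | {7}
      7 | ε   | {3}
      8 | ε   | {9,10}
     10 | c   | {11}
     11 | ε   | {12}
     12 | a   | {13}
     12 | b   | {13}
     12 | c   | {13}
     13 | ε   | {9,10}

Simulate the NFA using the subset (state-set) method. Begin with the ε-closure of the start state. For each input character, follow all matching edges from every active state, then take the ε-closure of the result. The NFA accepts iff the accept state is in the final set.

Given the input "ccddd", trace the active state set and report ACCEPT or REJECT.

Answer: REJECT

Steps:
start: ε-closure({0}) = {0,1,2,4,6,8,9,10}
'c' @ 1: {11,12}
'c' @ 2: {9,10,13}  ✓accept
'd' @ 3: {}  — no active states
rest 'dd' ignored (set empty)
end set {} — state 9 not in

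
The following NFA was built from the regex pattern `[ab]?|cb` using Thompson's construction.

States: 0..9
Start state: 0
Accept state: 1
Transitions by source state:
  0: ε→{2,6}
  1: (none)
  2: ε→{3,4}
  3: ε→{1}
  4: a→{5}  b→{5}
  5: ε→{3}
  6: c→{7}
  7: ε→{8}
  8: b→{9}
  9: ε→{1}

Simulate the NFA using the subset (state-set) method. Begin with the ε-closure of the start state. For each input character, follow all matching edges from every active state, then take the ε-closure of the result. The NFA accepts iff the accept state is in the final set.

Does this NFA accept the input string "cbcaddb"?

Answer: REJECT

Trace:
initial (ε-close {0}): {0,1,2,3,4,6}
'c' @ 1: {7,8}
'b' @ 2: {1,9}  [accepting]
'c' @ 3: {}  — state set empty
rest 'addb' ignored (set empty)
after full input: {}  (accept=1 not in)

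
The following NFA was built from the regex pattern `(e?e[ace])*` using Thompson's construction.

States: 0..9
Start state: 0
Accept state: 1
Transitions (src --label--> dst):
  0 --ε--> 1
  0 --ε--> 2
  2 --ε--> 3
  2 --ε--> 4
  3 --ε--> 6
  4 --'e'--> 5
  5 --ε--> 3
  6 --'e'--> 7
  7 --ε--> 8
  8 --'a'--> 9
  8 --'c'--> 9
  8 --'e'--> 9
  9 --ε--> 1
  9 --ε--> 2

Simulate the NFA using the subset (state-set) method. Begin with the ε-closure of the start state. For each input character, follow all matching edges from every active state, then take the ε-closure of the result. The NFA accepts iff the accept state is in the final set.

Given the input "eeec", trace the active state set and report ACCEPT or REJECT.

Answer: ACCEPT

Trace:
S₀ = ε-closure({0}) = {0,1,2,3,4,6}
'e' @ 1: {3,5,6,7,8}
'e' @ 2: {1,2,3,4,6,7,8,9}  [accepting]
'e' @ 3: {1,2,3,4,5,6,7,8,9}  [accepting]
'c' @ 4: {1,2,3,4,6,9}  [accepting]
end set {1,2,3,4,6,9} — state 1 in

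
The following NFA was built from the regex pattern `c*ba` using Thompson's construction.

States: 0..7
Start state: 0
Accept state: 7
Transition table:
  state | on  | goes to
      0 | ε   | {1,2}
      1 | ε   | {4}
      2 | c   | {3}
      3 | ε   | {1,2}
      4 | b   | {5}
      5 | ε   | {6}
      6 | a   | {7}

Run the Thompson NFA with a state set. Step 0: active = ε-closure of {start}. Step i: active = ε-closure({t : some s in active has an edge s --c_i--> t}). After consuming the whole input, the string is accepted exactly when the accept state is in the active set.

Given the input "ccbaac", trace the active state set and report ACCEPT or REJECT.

Answer: REJECT

Steps:
start: ε-closure({0}) = {0,1,2,4}
'c' @ 1: {1,2,3,4}
'c' @ 2: {1,2,3,4}
'b' @ 3: {5,6}
'a' @ 4: {7}  (accept∈set)
'a' @ 5: {}  — state set empty
rest 'c' ignored (set empty)
end set {} — state 7 not in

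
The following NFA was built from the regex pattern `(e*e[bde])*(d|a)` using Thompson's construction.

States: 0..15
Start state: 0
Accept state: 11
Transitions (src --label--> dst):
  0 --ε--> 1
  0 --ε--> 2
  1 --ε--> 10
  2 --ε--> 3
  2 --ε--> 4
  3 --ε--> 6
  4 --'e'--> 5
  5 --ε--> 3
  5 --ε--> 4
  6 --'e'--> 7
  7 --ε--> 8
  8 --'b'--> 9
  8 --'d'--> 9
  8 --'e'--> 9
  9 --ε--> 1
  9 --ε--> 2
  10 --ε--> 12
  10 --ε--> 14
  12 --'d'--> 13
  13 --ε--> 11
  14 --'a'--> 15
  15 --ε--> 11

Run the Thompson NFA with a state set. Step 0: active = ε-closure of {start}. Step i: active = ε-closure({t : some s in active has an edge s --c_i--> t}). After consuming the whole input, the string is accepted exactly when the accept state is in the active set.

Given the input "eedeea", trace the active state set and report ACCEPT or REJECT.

Answer: ACCEPT

Trace:
initial (ε-close {0}): {0,1,2,3,4,6,10,12,14}
'e' @ 1: {3,4,5,6,7,8}
'e' @ 2: {1,2,3,4,5,6,7,8,9,10,12,14}
'd' @ 3: {1,2,3,4,6,9,10,11,12,13,14}  ✓accept
'e' @ 4: {3,4,5,6,7,8}
'e' @ 5: {1,2,3,4,5,6,7,8,9,10,12,14}
'a' @ 6: {11,15}  ✓accept
end set {11,15} — state 11 in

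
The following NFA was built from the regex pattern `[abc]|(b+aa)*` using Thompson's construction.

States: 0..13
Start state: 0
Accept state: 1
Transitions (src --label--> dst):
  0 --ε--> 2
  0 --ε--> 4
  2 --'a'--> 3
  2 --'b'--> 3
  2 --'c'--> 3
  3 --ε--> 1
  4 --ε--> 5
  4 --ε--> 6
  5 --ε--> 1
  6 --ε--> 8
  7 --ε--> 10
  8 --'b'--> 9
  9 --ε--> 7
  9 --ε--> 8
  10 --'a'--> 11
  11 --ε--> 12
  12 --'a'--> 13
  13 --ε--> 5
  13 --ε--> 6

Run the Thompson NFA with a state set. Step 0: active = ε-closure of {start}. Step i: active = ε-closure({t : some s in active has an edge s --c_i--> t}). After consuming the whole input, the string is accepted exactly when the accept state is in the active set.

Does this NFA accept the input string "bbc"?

Answer: REJECT

Derivation:
initial (ε-close {0}): {0,1,2,4,5,6,8}
'b' @ 1: {1,3,7,8,9,10}  [accepting]
'b' @ 2: {7,8,9,10}
'c' @ 3: {}  — state set empty
end set {} — state 1 not in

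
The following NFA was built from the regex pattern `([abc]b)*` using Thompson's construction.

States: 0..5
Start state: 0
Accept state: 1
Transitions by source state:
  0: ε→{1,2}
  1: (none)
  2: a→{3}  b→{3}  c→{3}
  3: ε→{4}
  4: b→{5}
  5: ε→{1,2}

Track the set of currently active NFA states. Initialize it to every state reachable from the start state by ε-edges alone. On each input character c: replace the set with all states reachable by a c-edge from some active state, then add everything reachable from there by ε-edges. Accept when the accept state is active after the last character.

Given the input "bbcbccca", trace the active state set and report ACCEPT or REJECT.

initial (ε-close {0}): {0,1,2}
'b' @ 1: {3,4}
'b' @ 2: {1,2,5}  [accepting]
'c' @ 3: {3,4}
'b' @ 4: {1,2,5}  [accepting]
'c' @ 5: {3,4}
'c' @ 6: {}  — dead — no transitions
rest 'ca' ignored (set empty)
final: {}; accept 1 not in set

Answer: REJECT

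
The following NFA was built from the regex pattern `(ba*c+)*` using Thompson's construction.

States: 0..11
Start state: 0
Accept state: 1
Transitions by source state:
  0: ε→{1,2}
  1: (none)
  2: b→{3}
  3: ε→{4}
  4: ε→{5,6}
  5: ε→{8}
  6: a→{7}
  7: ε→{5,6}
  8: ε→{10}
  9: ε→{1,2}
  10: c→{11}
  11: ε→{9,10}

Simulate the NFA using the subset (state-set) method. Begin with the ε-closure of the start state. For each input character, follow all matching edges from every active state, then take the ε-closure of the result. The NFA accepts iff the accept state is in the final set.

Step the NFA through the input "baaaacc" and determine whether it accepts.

Answer: ACCEPT

Steps:
S₀ = ε-closure({0}) = {0,1,2}
'b' @ 1: {3,4,5,6,8,10}
'a' @ 2: {5,6,7,8,10}
'a' @ 3: {5,6,7,8,10}
'a' @ 4: {5,6,7,8,10}
'a' @ 5: {5,6,7,8,10}
'c' @ 6: {1,2,9,10,11}  [accepting]
'c' @ 7: {1,2,9,10,11}  [accepting]
final: {1,2,9,10,11}; accept 1 in set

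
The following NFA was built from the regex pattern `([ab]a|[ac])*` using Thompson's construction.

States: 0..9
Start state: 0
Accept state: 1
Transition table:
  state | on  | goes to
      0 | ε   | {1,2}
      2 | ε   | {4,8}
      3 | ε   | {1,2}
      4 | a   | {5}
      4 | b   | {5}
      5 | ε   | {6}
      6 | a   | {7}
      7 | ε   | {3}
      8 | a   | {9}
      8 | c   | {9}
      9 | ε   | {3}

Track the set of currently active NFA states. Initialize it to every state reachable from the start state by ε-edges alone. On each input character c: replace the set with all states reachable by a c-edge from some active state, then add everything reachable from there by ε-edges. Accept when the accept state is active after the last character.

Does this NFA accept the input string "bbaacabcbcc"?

initial (ε-close {0}): {0,1,2,4,8}
'b' @ 1: {5,6}
'b' @ 2: {}  — dead — no transitions
rest 'aacabcbcc' ignored (set empty)
end set {} — state 1 not in

Answer: REJECT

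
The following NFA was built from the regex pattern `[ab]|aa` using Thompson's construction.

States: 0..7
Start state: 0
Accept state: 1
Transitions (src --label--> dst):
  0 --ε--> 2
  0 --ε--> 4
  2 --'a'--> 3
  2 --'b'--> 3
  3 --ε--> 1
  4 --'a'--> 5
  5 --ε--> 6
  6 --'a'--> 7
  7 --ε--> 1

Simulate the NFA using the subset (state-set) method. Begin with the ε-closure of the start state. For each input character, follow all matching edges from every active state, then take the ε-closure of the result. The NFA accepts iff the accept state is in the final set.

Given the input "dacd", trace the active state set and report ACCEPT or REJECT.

initial (ε-close {0}): {0,2,4}
'd' @ 1: {}  — state set empty
rest 'acd' ignored (set empty)
final: {}; accept 1 not in set

Answer: REJECT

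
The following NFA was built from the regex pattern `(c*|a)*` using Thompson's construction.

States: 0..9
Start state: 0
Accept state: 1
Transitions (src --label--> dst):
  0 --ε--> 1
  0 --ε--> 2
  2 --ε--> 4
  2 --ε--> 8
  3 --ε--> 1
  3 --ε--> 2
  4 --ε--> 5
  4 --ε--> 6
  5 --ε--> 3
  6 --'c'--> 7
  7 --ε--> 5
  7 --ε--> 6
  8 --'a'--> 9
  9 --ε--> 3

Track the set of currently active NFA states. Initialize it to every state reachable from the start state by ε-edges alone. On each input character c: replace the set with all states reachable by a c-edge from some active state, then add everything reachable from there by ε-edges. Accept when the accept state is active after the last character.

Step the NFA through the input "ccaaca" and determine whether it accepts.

Answer: ACCEPT

Steps:
initial (ε-close {0}): {0,1,2,3,4,5,6,8}
'c' @ 1: {1,2,3,4,5,6,7,8}  ✓accept
'c' @ 2: {1,2,3,4,5,6,7,8}  ✓accept
'a' @ 3: {1,2,3,4,5,6,8,9}  ✓accept
'a' @ 4: {1,2,3,4,5,6,8,9}  ✓accept
'c' @ 5: {1,2,3,4,5,6,7,8}  ✓accept
'a' @ 6: {1,2,3,4,5,6,8,9}  ✓accept
end set {1,2,3,4,5,6,8,9} — state 1 in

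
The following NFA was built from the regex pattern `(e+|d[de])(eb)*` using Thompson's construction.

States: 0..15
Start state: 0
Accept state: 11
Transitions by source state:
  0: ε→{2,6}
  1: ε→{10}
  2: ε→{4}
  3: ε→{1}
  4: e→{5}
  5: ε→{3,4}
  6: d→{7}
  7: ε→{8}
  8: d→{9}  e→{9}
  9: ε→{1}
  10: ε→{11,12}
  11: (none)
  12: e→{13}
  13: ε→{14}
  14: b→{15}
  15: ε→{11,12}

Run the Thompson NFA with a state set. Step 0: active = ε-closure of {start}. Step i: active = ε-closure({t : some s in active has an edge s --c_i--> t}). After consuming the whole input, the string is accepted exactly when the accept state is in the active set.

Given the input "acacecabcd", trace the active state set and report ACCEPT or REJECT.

Answer: REJECT

Steps:
S₀ = ε-closure({0}) = {0,2,4,6}
'a' @ 1: {}  — state set empty
rest 'cacecabcd' ignored (set empty)
end set {} — state 11 not in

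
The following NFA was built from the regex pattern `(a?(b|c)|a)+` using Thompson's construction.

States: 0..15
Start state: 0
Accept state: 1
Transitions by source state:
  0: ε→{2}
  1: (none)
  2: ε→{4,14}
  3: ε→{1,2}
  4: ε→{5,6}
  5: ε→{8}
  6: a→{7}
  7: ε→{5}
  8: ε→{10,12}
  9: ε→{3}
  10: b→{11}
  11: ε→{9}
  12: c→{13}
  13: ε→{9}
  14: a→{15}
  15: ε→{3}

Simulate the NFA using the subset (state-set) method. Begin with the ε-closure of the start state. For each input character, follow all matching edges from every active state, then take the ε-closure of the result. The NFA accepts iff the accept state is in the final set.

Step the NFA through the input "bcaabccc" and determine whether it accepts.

start: ε-closure({0}) = {0,2,4,5,6,8,10,12,14}
'b' @ 1: {1,2,3,4,5,6,8,9,10,11,12,14}  ✓accept
'c' @ 2: {1,2,3,4,5,6,8,9,10,12,13,14}  ✓accept
'a' @ 3: {1,2,3,4,5,6,7,8,10,12,14,15}  ✓accept
'a' @ 4: {1,2,3,4,5,6,7,8,10,12,14,15}  ✓accept
'b' @ 5: {1,2,3,4,5,6,8,9,10,11,12,14}  ✓accept
'c' @ 6: {1,2,3,4,5,6,8,9,10,12,13,14}  ✓accept
'c' @ 7: {1,2,3,4,5,6,8,9,10,12,13,14}  ✓accept
'c' @ 8: {1,2,3,4,5,6,8,9,10,12,13,14}  ✓accept
final: {1,2,3,4,5,6,8,9,10,12,13,14}; accept 1 in set

Answer: ACCEPT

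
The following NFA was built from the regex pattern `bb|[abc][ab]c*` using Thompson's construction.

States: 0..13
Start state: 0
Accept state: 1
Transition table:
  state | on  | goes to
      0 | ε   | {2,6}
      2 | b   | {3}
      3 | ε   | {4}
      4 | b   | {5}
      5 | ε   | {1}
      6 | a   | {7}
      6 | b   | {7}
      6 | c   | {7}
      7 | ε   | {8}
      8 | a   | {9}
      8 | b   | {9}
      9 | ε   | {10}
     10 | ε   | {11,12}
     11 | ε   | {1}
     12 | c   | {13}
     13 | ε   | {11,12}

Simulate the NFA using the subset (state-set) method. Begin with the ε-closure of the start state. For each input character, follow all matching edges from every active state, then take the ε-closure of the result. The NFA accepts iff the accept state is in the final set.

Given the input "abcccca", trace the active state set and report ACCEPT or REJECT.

S₀ = ε-closure({0}) = {0,2,6}
'a' @ 1: {7,8}
'b' @ 2: {1,9,10,11,12}  (accept∈set)
'c' @ 3: {1,11,12,13}  (accept∈set)
'c' @ 4: {1,11,12,13}  (accept∈set)
'c' @ 5: {1,11,12,13}  (accept∈set)
'c' @ 6: {1,11,12,13}  (accept∈set)
'a' @ 7: {}  — state set empty
end set {} — state 1 not in

Answer: REJECT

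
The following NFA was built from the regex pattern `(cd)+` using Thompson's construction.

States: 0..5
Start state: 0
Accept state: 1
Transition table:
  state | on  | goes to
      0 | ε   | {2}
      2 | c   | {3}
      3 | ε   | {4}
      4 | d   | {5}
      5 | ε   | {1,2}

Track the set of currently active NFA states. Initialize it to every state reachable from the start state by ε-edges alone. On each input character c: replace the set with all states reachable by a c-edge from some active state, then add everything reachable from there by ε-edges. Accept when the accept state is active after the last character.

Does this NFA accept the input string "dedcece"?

Answer: REJECT

Steps:
S₀ = ε-closure({0}) = {0,2}
'd' @ 1: {}  — state set empty
rest 'edcece' ignored (set empty)
final: {}; accept 1 not in set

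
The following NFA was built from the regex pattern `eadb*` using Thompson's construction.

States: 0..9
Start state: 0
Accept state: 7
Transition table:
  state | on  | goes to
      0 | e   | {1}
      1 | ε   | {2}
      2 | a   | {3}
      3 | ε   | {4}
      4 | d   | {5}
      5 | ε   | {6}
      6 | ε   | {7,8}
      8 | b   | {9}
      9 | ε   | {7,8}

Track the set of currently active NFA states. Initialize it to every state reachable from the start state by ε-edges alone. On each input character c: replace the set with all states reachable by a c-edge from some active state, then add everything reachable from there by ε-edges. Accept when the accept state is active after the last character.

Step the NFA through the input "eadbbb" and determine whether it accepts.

Answer: ACCEPT

Steps:
S₀ = ε-closure({0}) = {0}
'e' @ 1: {1,2}
'a' @ 2: {3,4}
'd' @ 3: {5,6,7,8}  (accept∈set)
'b' @ 4: {7,8,9}  (accept∈set)
'b' @ 5: {7,8,9}  (accept∈set)
'b' @ 6: {7,8,9}  (accept∈set)
after full input: {7,8,9}  (accept=7 in)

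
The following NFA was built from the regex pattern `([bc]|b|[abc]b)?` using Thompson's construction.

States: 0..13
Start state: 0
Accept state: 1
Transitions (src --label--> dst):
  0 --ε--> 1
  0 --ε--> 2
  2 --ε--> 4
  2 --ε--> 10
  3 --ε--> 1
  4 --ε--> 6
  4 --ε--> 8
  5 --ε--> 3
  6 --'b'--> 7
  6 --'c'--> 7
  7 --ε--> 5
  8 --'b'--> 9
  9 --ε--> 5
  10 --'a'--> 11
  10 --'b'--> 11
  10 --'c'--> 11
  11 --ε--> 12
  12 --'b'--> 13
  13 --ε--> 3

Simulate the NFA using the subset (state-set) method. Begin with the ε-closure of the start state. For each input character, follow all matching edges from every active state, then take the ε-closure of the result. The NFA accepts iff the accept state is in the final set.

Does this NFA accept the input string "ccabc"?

start: ε-closure({0}) = {0,1,2,4,6,8,10}
'c' @ 1: {1,3,5,7,11,12}  ✓accept
'c' @ 2: {}  — state set empty
rest 'abc' ignored (set empty)
end set {} — state 1 not in

Answer: REJECT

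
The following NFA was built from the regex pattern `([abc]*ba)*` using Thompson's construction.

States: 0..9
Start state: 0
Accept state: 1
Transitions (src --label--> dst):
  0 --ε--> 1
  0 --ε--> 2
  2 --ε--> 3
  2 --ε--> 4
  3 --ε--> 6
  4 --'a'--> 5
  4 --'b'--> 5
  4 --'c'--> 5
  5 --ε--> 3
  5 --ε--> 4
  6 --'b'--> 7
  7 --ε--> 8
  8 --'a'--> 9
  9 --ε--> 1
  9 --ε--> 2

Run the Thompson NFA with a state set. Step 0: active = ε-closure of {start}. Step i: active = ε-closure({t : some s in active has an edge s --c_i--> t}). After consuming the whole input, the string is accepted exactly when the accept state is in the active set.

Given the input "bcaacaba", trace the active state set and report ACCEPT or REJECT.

Answer: ACCEPT

Steps:
initial (ε-close {0}): {0,1,2,3,4,6}
'b' @ 1: {3,4,5,6,7,8}
'c' @ 2: {3,4,5,6}
'a' @ 3: {3,4,5,6}
'a' @ 4: {3,4,5,6}
'c' @ 5: {3,4,5,6}
'a' @ 6: {3,4,5,6}
'b' @ 7: {3,4,5,6,7,8}
'a' @ 8: {1,2,3,4,5,6,9}  [accepting]
after full input: {1,2,3,4,5,6,9}  (accept=1 in)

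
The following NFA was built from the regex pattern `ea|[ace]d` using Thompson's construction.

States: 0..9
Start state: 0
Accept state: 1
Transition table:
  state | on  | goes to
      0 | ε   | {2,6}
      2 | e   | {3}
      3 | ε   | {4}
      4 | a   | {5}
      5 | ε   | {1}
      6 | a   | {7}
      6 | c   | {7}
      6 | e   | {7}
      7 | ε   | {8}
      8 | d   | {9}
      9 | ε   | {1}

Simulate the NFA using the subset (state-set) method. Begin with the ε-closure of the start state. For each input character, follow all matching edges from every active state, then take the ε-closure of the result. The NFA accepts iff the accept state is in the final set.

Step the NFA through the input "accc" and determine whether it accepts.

Answer: REJECT

Steps:
initial (ε-close {0}): {0,2,6}
'a' @ 1: {7,8}
'c' @ 2: {}  — state set empty
rest 'cc' ignored (set empty)
final: {}; accept 1 not in set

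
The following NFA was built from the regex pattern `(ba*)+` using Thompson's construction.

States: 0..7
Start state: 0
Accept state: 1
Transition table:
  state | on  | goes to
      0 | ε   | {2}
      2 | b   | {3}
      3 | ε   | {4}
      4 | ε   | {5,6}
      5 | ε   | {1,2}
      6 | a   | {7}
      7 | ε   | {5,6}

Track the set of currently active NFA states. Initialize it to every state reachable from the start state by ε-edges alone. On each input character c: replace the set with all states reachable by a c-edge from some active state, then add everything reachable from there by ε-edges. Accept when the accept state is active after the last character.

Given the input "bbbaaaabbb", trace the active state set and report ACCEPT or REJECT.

Answer: ACCEPT

Derivation:
S₀ = ε-closure({0}) = {0,2}
'b' @ 1: {1,2,3,4,5,6}  [accepting]
'b' @ 2: {1,2,3,4,5,6}  [accepting]
'b' @ 3: {1,2,3,4,5,6}  [accepting]
'a' @ 4: {1,2,5,6,7}  [accepting]
'a' @ 5: {1,2,5,6,7}  [accepting]
'a' @ 6: {1,2,5,6,7}  [accepting]
'a' @ 7: {1,2,5,6,7}  [accepting]
'b' @ 8: {1,2,3,4,5,6}  [accepting]
'b' @ 9: {1,2,3,4,5,6}  [accepting]
'b' @ 10: {1,2,3,4,5,6}  [accepting]
end set {1,2,3,4,5,6} — state 1 in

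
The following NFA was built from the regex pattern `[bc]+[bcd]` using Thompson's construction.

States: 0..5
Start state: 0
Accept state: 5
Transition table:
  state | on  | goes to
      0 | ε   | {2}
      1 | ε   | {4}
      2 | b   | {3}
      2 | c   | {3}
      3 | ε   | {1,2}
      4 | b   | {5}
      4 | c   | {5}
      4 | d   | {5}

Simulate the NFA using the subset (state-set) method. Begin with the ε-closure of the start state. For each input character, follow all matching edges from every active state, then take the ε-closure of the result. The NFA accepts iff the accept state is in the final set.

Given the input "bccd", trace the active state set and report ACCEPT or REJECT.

Answer: ACCEPT

Derivation:
S₀ = ε-closure({0}) = {0,2}
'b' @ 1: {1,2,3,4}
'c' @ 2: {1,2,3,4,5}  (accept∈set)
'c' @ 3: {1,2,3,4,5}  (accept∈set)
'd' @ 4: {5}  (accept∈set)
final: {5}; accept 5 in set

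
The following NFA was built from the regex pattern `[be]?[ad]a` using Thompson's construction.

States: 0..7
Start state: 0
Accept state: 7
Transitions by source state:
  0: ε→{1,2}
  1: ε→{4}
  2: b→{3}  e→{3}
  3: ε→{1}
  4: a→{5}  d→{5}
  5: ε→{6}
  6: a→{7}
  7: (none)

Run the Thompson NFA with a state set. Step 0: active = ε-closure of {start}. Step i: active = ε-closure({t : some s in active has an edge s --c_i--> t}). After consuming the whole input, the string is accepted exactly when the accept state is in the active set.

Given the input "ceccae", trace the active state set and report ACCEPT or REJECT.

Answer: REJECT

Derivation:
S₀ = ε-closure({0}) = {0,1,2,4}
'c' @ 1: {}  — no active states
rest 'eccae' ignored (set empty)
end set {} — state 7 not in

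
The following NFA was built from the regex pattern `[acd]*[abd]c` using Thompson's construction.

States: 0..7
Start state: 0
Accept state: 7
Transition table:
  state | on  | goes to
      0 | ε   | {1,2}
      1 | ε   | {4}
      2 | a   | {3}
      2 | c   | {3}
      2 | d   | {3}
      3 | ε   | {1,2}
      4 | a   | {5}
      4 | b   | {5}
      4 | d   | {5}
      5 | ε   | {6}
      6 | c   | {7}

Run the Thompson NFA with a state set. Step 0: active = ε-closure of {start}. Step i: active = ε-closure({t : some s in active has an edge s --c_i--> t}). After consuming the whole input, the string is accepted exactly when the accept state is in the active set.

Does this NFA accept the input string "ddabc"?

Answer: ACCEPT

Trace:
start: ε-closure({0}) = {0,1,2,4}
'd' @ 1: {1,2,3,4,5,6}
'd' @ 2: {1,2,3,4,5,6}
'a' @ 3: {1,2,3,4,5,6}
'b' @ 4: {5,6}
'c' @ 5: {7}  (accept∈set)
after full input: {7}  (accept=7 in)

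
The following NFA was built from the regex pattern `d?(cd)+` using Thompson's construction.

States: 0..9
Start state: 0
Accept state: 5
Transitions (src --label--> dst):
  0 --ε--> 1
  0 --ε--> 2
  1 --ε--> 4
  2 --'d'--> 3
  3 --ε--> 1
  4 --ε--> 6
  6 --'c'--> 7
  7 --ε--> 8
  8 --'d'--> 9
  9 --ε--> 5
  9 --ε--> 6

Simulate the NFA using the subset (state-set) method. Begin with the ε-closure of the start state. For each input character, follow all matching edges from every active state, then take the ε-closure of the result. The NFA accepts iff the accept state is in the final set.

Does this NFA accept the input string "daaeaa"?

Answer: REJECT

Trace:
S₀ = ε-closure({0}) = {0,1,2,4,6}
'd' @ 1: {1,3,4,6}
'a' @ 2: {}  — dead — no transitions
rest 'aeaa' ignored (set empty)
final: {}; accept 5 not in set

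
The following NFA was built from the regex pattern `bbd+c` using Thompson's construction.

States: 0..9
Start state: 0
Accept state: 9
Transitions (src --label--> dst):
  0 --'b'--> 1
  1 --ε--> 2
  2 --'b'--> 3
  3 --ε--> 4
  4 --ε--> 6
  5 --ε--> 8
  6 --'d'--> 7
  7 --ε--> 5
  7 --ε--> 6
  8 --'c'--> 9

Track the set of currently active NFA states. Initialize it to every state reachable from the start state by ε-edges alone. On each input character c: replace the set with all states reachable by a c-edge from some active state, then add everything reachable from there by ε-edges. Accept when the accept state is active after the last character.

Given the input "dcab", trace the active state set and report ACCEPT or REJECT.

Answer: REJECT

Steps:
initial (ε-close {0}): {0}
'd' @ 1: {}  — dead — no transitions
rest 'cab' ignored (set empty)
end set {} — state 9 not in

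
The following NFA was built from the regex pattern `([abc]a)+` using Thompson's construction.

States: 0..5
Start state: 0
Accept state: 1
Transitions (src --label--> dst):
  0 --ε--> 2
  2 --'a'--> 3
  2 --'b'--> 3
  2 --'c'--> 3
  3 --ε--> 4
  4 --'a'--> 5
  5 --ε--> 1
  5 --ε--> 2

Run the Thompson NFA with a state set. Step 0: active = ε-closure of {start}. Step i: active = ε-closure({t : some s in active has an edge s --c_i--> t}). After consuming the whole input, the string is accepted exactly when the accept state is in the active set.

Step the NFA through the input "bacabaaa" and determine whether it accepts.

start: ε-closure({0}) = {0,2}
'b' @ 1: {3,4}
'a' @ 2: {1,2,5}  (accept∈set)
'c' @ 3: {3,4}
'a' @ 4: {1,2,5}  (accept∈set)
'b' @ 5: {3,4}
'a' @ 6: {1,2,5}  (accept∈set)
'a' @ 7: {3,4}
'a' @ 8: {1,2,5}  (accept∈set)
after full input: {1,2,5}  (accept=1 in)

Answer: ACCEPT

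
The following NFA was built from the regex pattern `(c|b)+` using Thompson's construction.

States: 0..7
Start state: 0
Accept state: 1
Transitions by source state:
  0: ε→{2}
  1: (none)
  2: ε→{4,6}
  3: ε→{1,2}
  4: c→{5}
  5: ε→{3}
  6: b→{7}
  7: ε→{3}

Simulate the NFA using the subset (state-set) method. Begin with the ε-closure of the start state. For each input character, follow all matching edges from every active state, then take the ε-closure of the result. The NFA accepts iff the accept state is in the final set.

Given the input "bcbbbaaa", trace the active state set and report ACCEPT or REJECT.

Answer: REJECT

Derivation:
initial (ε-close {0}): {0,2,4,6}
'b' @ 1: {1,2,3,4,6,7}  (accept∈set)
'c' @ 2: {1,2,3,4,5,6}  (accept∈set)
'b' @ 3: {1,2,3,4,6,7}  (accept∈set)
'b' @ 4: {1,2,3,4,6,7}  (accept∈set)
'b' @ 5: {1,2,3,4,6,7}  (accept∈set)
'a' @ 6: {}  — no active states
rest 'aa' ignored (set empty)
final: {}; accept 1 not in set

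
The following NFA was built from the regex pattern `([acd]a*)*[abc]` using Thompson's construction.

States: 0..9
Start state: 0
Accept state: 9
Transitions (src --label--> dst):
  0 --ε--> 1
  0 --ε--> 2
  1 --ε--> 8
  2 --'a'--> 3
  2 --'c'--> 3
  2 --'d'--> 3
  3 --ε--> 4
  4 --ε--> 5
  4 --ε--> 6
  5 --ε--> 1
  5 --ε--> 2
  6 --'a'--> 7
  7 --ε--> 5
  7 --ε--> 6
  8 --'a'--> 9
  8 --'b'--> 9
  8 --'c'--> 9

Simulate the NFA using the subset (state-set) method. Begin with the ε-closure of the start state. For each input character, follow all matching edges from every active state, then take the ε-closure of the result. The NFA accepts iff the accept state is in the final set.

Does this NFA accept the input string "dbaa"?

Answer: REJECT

Trace:
S₀ = ε-closure({0}) = {0,1,2,8}
'd' @ 1: {1,2,3,4,5,6,8}
'b' @ 2: {9}  (accept∈set)
'a' @ 3: {}  — no active states
rest 'a' ignored (set empty)
final: {}; accept 9 not in set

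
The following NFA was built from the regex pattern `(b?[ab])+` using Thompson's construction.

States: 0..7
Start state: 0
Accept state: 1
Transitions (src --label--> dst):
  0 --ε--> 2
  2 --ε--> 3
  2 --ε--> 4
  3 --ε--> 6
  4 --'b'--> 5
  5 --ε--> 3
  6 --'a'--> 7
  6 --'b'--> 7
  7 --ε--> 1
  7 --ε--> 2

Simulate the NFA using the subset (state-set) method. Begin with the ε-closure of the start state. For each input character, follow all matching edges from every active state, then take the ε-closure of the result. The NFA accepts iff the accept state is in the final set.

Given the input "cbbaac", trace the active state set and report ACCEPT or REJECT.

start: ε-closure({0}) = {0,2,3,4,6}
'c' @ 1: {}  — no active states
rest 'bbaac' ignored (set empty)
after full input: {}  (accept=1 not in)

Answer: REJECT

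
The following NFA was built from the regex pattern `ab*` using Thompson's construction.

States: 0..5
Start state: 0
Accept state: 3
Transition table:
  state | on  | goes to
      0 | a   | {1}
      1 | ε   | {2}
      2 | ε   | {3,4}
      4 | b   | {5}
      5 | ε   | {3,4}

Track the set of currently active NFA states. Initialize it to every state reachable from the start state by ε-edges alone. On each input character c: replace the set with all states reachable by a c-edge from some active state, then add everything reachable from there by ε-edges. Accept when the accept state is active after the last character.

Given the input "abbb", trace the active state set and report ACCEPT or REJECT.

Answer: ACCEPT

Trace:
start: ε-closure({0}) = {0}
'a' @ 1: {1,2,3,4}  ✓accept
'b' @ 2: {3,4,5}  ✓accept
'b' @ 3: {3,4,5}  ✓accept
'b' @ 4: {3,4,5}  ✓accept
end set {3,4,5} — state 3 in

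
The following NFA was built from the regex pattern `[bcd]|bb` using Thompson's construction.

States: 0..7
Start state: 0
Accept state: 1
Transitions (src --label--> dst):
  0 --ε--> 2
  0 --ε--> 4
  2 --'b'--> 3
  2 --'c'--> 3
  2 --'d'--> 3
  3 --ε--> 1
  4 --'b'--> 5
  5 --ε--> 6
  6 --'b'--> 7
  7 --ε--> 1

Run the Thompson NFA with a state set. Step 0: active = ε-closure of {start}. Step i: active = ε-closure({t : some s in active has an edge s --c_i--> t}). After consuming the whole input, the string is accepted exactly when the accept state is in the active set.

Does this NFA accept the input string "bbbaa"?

Answer: REJECT

Derivation:
initial (ε-close {0}): {0,2,4}
'b' @ 1: {1,3,5,6}  ✓accept
'b' @ 2: {1,7}  ✓accept
'b' @ 3: {}  — dead — no transitions
rest 'aa' ignored (set empty)
final: {}; accept 1 not in set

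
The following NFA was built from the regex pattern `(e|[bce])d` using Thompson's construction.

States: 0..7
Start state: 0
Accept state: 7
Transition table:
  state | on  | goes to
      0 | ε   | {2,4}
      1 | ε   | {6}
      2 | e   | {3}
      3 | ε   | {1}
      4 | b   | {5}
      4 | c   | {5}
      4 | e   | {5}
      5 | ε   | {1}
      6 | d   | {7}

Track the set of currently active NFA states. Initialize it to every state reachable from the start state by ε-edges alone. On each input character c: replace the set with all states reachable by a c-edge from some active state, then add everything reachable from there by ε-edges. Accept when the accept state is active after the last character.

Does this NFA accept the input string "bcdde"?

initial (ε-close {0}): {0,2,4}
'b' @ 1: {1,5,6}
'c' @ 2: {}  — dead — no transitions
rest 'dde' ignored (set empty)
after full input: {}  (accept=7 not in)

Answer: REJECT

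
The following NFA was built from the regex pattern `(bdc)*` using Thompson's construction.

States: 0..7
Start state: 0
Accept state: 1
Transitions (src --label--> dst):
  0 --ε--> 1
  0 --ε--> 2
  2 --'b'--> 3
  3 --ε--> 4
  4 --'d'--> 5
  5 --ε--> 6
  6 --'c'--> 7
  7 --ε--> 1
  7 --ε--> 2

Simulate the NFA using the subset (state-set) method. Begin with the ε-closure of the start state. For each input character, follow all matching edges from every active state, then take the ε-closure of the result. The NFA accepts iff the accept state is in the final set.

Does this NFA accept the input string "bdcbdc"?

Answer: ACCEPT

Derivation:
initial (ε-close {0}): {0,1,2}
'b' @ 1: {3,4}
'd' @ 2: {5,6}
'c' @ 3: {1,2,7}  [accepting]
'b' @ 4: {3,4}
'd' @ 5: {5,6}
'c' @ 6: {1,2,7}  [accepting]
final: {1,2,7}; accept 1 in set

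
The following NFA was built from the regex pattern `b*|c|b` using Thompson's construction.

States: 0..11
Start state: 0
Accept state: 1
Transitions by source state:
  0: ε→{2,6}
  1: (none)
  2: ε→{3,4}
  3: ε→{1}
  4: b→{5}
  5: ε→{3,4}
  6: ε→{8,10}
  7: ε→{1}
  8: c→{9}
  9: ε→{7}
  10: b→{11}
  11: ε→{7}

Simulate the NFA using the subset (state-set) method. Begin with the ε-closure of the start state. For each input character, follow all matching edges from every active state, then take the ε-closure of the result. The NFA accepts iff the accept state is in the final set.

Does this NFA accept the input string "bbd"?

S₀ = ε-closure({0}) = {0,1,2,3,4,6,8,10}
'b' @ 1: {1,3,4,5,7,11}  [accepting]
'b' @ 2: {1,3,4,5}  [accepting]
'd' @ 3: {}  — no active states
end set {} — state 1 not in

Answer: REJECT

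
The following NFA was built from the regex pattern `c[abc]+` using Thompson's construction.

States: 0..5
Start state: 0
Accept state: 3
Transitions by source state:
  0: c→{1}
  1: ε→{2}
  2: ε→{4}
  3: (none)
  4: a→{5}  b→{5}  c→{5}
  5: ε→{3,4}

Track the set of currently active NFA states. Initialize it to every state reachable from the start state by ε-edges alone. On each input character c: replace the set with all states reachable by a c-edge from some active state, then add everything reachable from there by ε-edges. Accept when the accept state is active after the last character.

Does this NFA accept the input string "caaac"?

initial (ε-close {0}): {0}
'c' @ 1: {1,2,4}
'a' @ 2: {3,4,5}  [accepting]
'a' @ 3: {3,4,5}  [accepting]
'a' @ 4: {3,4,5}  [accepting]
'c' @ 5: {3,4,5}  [accepting]
end set {3,4,5} — state 3 in

Answer: ACCEPT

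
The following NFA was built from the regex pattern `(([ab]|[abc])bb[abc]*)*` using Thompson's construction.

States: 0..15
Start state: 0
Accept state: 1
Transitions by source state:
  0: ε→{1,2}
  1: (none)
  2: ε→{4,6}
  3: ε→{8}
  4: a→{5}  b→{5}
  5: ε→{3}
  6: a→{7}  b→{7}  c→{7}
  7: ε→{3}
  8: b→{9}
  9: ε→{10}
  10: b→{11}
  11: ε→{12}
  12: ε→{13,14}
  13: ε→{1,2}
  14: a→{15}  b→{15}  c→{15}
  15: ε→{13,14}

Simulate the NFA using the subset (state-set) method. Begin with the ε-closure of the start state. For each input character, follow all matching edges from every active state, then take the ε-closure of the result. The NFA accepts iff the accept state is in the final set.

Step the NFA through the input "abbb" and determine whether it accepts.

initial (ε-close {0}): {0,1,2,4,6}
'a' @ 1: {3,5,7,8}
'b' @ 2: {9,10}
'b' @ 3: {1,2,4,6,11,12,13,14}  [accepting]
'b' @ 4: {1,2,3,4,5,6,7,8,13,14,15}  [accepting]
end set {1,2,3,4,5,6,7,8,13,14,15} — state 1 in

Answer: ACCEPT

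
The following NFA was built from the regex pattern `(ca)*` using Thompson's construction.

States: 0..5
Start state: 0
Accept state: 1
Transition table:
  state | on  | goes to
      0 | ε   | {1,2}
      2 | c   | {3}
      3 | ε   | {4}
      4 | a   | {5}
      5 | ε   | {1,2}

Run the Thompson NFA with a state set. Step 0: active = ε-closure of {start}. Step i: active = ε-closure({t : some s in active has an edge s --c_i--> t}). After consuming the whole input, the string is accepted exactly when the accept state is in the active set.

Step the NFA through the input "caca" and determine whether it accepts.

S₀ = ε-closure({0}) = {0,1,2}
'c' @ 1: {3,4}
'a' @ 2: {1,2,5}  (accept∈set)
'c' @ 3: {3,4}
'a' @ 4: {1,2,5}  (accept∈set)
end set {1,2,5} — state 1 in

Answer: ACCEPT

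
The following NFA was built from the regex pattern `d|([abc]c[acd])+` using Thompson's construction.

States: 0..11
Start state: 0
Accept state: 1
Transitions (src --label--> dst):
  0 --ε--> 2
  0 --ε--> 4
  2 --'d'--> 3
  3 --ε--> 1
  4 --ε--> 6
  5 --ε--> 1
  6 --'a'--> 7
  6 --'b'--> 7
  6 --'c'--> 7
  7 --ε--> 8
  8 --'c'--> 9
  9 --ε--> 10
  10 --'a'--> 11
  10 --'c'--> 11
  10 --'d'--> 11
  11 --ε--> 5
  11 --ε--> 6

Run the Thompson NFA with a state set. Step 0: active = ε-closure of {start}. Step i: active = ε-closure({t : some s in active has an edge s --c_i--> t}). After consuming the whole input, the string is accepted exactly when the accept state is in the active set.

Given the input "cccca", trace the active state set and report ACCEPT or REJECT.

start: ε-closure({0}) = {0,2,4,6}
'c' @ 1: {7,8}
'c' @ 2: {9,10}
'c' @ 3: {1,5,6,11}  (accept∈set)
'c' @ 4: {7,8}
'a' @ 5: {}  — no active states
end set {} — state 1 not in

Answer: REJECT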